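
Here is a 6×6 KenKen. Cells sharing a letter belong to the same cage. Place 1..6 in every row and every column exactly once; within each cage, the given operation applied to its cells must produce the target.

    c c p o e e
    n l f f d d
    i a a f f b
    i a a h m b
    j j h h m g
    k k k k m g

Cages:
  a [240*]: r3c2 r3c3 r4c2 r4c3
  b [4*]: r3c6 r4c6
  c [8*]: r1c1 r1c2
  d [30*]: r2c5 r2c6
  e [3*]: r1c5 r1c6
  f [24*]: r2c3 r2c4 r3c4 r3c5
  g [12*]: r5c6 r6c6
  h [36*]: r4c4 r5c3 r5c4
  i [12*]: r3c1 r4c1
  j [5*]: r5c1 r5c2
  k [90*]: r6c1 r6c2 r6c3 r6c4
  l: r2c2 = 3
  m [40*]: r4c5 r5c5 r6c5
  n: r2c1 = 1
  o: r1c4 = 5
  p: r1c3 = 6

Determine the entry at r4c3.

2

Cage p is given, leaving r1c3 = 6.
Cage o is given, so r1c4 = 5.
Cage n is given, which forces r2c1 = 1.
L is a freebie, so r2c2 = 3.
Column 1 already has 1; hence r5c1 = 5.
Row 5 already has 5; hence r5c2 = 1.
The only place for 1 in row 4 is r4c6.
The two cells of cage e must have product 3, which forces r1c5 = 1.
1 is placed in column 6, so r1c6 = 3.
1 is placed in column 6, leaving r3c6 = 4.
The 4 cells of cage f must have product 24, leaving r3c4 = 1.
Cage k needs product 90; hence r6c2 = 5.
Cage k has product 90, leaving r6c3 = 1.
Cage m has product 40; hence r4c5 = 5.
Column 5 now contains 5, so r2c5 = 6.
Cage d needs two cells with product 30, leaving r2c6 = 5.
Cage a has product 240, so r3c3 = 5.
Cage f has product 24, which forces r3c5 = 3.
Row 4 needs a 3, and only r4c4 is open for it.
The 4 cells of cage k must have product 90, leaving r6c1 = 3.
3 is placed in column 4, so r6c4 = 6.
Row 6 already has 6, leaving r6c6 = 2.
The 3 cells of cage h must have product 36; hence r5c3 = 3.
Column 4 already has 6, leaving r5c4 = 4.
Cage m has product 40, so r5c5 = 2.
Column 6 already has 2; hence r5c6 = 6.
Row 6 already has 2, which forces r6c5 = 4.
Cage f needs product 24, leaving r2c3 = 4.
Column 4 now contains 4, so r2c4 = 2.
Column 3 already has 4, so r4c3 = 2.
Cage i needs two cells with product 12, which forces r3c1 = 2.
Cage a has product 240; hence r3c2 = 6.
2 is placed in row 4, so r4c1 = 6.
Cage a has product 240, leaving r4c2 = 4.
Column 1 already has 2, which forces r1c1 = 4.
4 is placed in column 2, which forces r1c2 = 2.
Filled in: 4 2 6 5 1 3 / 1 3 4 2 6 5 / 2 6 5 1 3 4 / 6 4 2 3 5 1 / 5 1 3 4 2 6 / 3 5 1 6 4 2.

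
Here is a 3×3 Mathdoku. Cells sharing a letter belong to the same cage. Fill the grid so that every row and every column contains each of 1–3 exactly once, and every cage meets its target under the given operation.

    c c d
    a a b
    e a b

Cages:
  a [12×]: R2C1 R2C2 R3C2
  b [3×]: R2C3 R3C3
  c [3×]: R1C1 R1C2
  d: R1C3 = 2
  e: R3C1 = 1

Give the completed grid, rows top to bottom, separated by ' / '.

3 1 2 / 2 3 1 / 1 2 3

Cage d is a single given cell; hence R1C3 = 2.
The 3 cells of cage a must have product 12; hence R2C1 = 2.
Cage a has product 12, so R2C2 = 3.
3 is placed in row 2, leaving R2C3 = 1.
E is a freebie, which forces R3C1 = 1.
Cage a has product 12, so R3C2 = 2.
1 is placed in column 3, which forces R3C3 = 3.
Column 1 already has 1, so R1C1 = 3.
Column 2 now contains 3, leaving R1C2 = 1.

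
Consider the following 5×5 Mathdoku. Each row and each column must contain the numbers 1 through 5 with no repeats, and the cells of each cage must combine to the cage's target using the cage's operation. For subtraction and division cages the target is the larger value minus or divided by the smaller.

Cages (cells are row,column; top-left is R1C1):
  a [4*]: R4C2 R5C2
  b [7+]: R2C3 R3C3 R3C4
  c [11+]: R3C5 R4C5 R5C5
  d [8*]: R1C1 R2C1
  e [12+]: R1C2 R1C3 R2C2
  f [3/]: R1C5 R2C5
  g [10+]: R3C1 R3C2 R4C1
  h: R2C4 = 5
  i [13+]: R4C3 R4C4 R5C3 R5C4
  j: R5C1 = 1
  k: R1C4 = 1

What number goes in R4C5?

Cage k is a single given cell, so R1C4 = 1.
1 is placed in row 1, so R1C5 = 3.
Cage h is a single given cell, leaving R2C4 = 5.
Column 5 already has 3, which forces R2C5 = 1.
Cage j is a single given cell, so R5C1 = 1.
1 is placed in row 5, so R5C2 = 4.
The 3 cells of cage e must have sum 12; hence R1C2 = 5.
Cage e has sum 12, leaving R1C3 = 4.
Column 2 already has 4, leaving R2C2 = 3.
Row 2 already has 3, leaving R2C3 = 2.
Column 2 already has 4; hence R4C2 = 1.
Row 1 already has 4, so R1C1 = 2.
Row 2 already has 2; hence R2C1 = 4.
1 is placed in column 2; hence R3C2 = 2.
Row 3 already has 2, so R3C4 = 4.
Row 3 already has 4, which forces R3C5 = 5.
Column 5 already has 5, so R5C5 = 2.
Row 3 already has 5; hence R3C1 = 3.
Cage b needs sum 7, so R3C3 = 1.
Cage g needs sum 10, which forces R4C1 = 5.
Cage i has sum 13, which forces R4C3 = 3.
Cage i needs sum 13, so R4C4 = 2.
Column 5 now contains 2, which forces R4C5 = 4.
Cage i needs sum 13; hence R5C3 = 5.
Row 5 already has 2; hence R5C4 = 3.
Filled in: 2 5 4 1 3 / 4 3 2 5 1 / 3 2 1 4 5 / 5 1 3 2 4 / 1 4 5 3 2.

4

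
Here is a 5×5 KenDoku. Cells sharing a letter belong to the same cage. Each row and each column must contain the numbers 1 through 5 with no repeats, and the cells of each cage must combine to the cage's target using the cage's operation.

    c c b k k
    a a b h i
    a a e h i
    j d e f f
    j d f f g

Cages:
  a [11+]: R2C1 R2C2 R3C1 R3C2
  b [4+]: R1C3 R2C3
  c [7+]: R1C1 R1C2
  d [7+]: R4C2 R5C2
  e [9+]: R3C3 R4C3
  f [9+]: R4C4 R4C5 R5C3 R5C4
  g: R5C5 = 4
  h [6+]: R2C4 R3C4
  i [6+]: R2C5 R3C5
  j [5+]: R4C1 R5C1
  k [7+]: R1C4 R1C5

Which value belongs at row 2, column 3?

Cage g is a single given cell, leaving R5C5 = 4.
The only place for 1 in row 1 is R1C3.
Column 3 already has 1, leaving R2C3 = 3.
The only place for 2 in column 3 is R5C3.
Row 4 needs a 3, and only R4C5 is open for it.
The 4 cells of cage f must have sum 9, so R4C4 = 1.
Cage f has sum 9; hence R5C4 = 3.
The two cells of cage j must have sum 5, leaving R4C1 = 4.
Cage d's pair has sum 7; hence R4C2 = 2.
Row 4 already has 4, which forces R4C3 = 5.
Row 5 now contains 3, leaving R5C1 = 1.
Row 5 now contains 3, leaving R5C2 = 5.
The two cells of cage c must have sum 7, which forces R1C1 = 3.
The two cells of cage c must have sum 7; hence R1C2 = 4.
The 4 cells of cage a must have sum 11, leaving R2C2 = 1.
Row 2 already has 1, leaving R2C5 = 5.
Cage a needs sum 11; hence R3C2 = 3.
Column 3 now contains 5, which forces R3C3 = 4.
Row 3 already has 4; hence R3C4 = 2.
Column 5 already has 5, which forces R3C5 = 1.
2 is placed in column 4, which forces R1C4 = 5.
Column 5 already has 5, leaving R1C5 = 2.
5 is placed in row 2, which forces R2C1 = 2.
2 is placed in column 4, which forces R2C4 = 4.
Row 3 now contains 2, which forces R3C1 = 5.
Filled in: 3 4 1 5 2 / 2 1 3 4 5 / 5 3 4 2 1 / 4 2 5 1 3 / 1 5 2 3 4.

3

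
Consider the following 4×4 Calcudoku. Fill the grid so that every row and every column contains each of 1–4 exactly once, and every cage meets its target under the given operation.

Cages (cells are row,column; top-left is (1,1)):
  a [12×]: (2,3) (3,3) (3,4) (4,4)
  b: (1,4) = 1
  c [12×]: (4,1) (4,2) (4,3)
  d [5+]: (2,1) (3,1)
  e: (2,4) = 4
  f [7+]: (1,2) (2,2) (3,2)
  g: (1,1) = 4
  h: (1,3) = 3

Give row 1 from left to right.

Cage g is given, leaving (1,1) = 4.
Cage h is given, so (1,3) = 3.
Cage b is a single given cell; hence (1,4) = 1.
E is a freebie; hence (2,4) = 4.
Row 1 already has 1, leaving (1,2) = 2.
The 3 cells of cage f must have sum 7, which forces (2,2) = 1.
Row 2 already has 1, which forces (2,3) = 2.
Cage f needs sum 7; hence (3,2) = 4.
Column 3 now contains 2; hence (3,3) = 1.
4 is placed in column 2, so (4,2) = 3.
Column 3 already has 1, leaving (4,3) = 4.
3 is placed in row 4; hence (4,4) = 2.
2 is placed in row 2, leaving (2,1) = 3.
The two cells of cage d must have sum 5, so (3,1) = 2.
Column 4 now contains 2, which forces (3,4) = 3.
3 is placed in row 4, so (4,1) = 1.
Filled in: 4 2 3 1 / 3 1 2 4 / 2 4 1 3 / 1 3 4 2.

4 2 3 1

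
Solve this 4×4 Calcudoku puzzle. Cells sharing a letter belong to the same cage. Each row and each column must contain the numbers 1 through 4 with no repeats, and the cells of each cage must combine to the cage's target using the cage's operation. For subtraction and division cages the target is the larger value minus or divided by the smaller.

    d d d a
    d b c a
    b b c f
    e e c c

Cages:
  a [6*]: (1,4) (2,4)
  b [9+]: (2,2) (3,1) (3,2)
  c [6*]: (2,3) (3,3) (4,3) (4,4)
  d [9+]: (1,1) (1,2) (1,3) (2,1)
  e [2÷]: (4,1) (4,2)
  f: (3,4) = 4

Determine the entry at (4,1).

Cage f is a single given cell, so (3,4) = 4.
The 4 cells of cage c must have product 6, leaving (4,4) = 1.
Cage b needs sum 9; hence (2,2) = 4.
Column 2 already has 4, which forces (4,2) = 2.
2 is placed in row 4; hence (4,3) = 3.
The 3 cells of cage b must have sum 9, so (3,1) = 2.
Column 2 already has 2, so (3,2) = 3.
Row 3 already has 2, which forces (3,3) = 1.
2 is placed in row 4; hence (4,1) = 4.
The 4 cells of cage d must have sum 9, which forces (1,1) = 3.
Column 2 already has 3, leaving (1,2) = 1.
Cage d needs sum 9, leaving (1,3) = 4.
Row 1 now contains 3, leaving (1,4) = 2.
The 4 cells of cage d must have sum 9, which forces (2,1) = 1.
Column 3 already has 1, so (2,3) = 2.
2 is placed in column 4, which forces (2,4) = 3.
Filled in: 3 1 4 2 / 1 4 2 3 / 2 3 1 4 / 4 2 3 1.

4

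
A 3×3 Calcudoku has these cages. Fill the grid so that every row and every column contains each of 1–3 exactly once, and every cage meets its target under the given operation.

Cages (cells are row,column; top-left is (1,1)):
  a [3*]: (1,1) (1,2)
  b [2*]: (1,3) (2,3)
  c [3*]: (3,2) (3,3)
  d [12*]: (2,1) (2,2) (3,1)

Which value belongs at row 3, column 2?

Cage d has product 12, leaving (2,1) = 3.
Cage d needs product 12, leaving (2,2) = 2.
Row 2 now contains 2, leaving (2,3) = 1.
Cage d needs product 12; hence (3,1) = 2.
Column 3 already has 1, which forces (3,3) = 3.
3 is placed in column 1; hence (1,1) = 1.
Cage a's pair has product 3, which forces (1,2) = 3.
Column 3 already has 1; hence (1,3) = 2.
Row 3 already has 3; hence (3,2) = 1.
Filled in: 1 3 2 / 3 2 1 / 2 1 3.

1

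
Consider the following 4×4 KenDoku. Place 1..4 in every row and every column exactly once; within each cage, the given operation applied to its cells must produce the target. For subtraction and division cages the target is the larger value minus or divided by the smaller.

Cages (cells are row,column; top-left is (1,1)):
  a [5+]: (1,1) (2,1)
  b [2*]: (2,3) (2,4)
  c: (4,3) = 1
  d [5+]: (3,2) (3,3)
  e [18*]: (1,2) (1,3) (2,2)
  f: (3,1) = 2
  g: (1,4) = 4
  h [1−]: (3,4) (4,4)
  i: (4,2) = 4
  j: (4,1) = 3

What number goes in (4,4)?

The 3 cells of cage e must have product 18, which forces (1,2) = 2.
Cage e needs product 18, so (1,3) = 3.
Cage g is a single given cell, so (1,4) = 4.
Cage e needs product 18; hence (2,2) = 3.
Cage f is given, which forces (3,1) = 2.
J is a freebie, which forces (4,1) = 3.
Cage i is given, leaving (4,2) = 4.
Cage c is given, which forces (4,3) = 1.
1 is placed in row 4, which forces (4,4) = 2.
4 is placed in row 1; hence (1,1) = 1.
Cage a's pair has sum 5, leaving (2,1) = 4.
Column 3 now contains 1, so (2,3) = 2.
2 is placed in column 4, leaving (2,4) = 1.
Column 2 already has 4, leaving (3,2) = 1.
Column 3 now contains 1, which forces (3,3) = 4.
1 is placed in column 4; hence (3,4) = 3.
Filled in: 1 2 3 4 / 4 3 2 1 / 2 1 4 3 / 3 4 1 2.

2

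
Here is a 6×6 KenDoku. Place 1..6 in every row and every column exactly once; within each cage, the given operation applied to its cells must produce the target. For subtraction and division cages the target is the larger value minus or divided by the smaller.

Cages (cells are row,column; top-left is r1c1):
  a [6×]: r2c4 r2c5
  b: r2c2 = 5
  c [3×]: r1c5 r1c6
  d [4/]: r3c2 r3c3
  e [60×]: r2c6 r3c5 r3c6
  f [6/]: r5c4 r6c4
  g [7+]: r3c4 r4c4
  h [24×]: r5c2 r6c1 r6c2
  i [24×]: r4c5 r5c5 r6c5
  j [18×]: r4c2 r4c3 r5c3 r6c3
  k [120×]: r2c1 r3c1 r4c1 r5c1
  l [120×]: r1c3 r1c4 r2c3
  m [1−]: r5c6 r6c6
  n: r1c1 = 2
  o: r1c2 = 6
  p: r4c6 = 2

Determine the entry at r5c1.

N is a freebie, so r1c1 = 2.
Cage o is a single given cell, which forces r1c2 = 6.
Cage b is a single given cell, so r2c2 = 5.
P is a freebie, which forces r4c6 = 2.
Cage l has product 120, which forces r2c3 = 6.
Cage j needs product 18, leaving r4c2 = 3.
The 4 cells of cage j must have product 18, leaving r4c3 = 1.
The two cells of cage d must have quotient 4, leaving r3c2 = 1.
Column 3 now contains 1, leaving r3c3 = 4.
4 is placed in column 3; hence r1c3 = 5.
Cage l has product 120; hence r1c4 = 4.
Cage e has product 60, so r2c6 = 4.
Column 4 now contains 4, so r4c4 = 5.
The 3 cells of cage h must have product 24, which forces r6c1 = 3.
Row 6 already has 3; hence r6c3 = 2.
Row 2 now contains 4, leaving r2c1 = 1.
The two cells of cage g must have sum 7, which forces r3c4 = 2.
Cage h has product 24, so r5c2 = 2.
Column 3 now contains 2, so r5c3 = 3.
2 is placed in row 6, leaving r6c2 = 4.
Column 4 already has 2, which forces r2c4 = 3.
The two cells of cage a must have product 6, which forces r2c5 = 2.
The only place for 6 in row 3 is r3c1.
Column 1 now contains 6, leaving r4c1 = 4.
Row 4 now contains 4, leaving r4c5 = 6.
Cage k needs product 120, which forces r5c1 = 5.
Row 5 now contains 5, which forces r5c6 = 6.
6 is placed in column 5; hence r6c5 = 1.
6 is placed in column 6, which forces r6c6 = 5.
Column 5 now contains 1, which forces r1c5 = 3.
The two cells of cage c must have product 3; hence r1c6 = 1.
Cage e has product 60, so r3c5 = 5.
Column 6 already has 5, leaving r3c6 = 3.
Row 5 now contains 6, leaving r5c4 = 1.
Column 5 now contains 1, which forces r5c5 = 4.
Row 6 now contains 1, leaving r6c4 = 6.
The full grid is 2 6 5 4 3 1 / 1 5 6 3 2 4 / 6 1 4 2 5 3 / 4 3 1 5 6 2 / 5 2 3 1 4 6 / 3 4 2 6 1 5.

5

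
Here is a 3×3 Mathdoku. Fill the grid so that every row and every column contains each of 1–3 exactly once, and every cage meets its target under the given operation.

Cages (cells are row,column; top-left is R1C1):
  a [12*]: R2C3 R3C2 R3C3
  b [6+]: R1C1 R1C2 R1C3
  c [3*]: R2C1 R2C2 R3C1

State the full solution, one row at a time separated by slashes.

Cage c has product 3; hence R2C1 = 3.
Cage c needs product 3, so R2C2 = 1.
Cage a needs product 12, so R2C3 = 2.
Cage c has product 3, so R3C1 = 1.
Cage a needs product 12, leaving R3C2 = 2.
Cage a has product 12; hence R3C3 = 3.
Column 1 now contains 1; hence R1C1 = 2.
Column 2 already has 2, so R1C2 = 3.
Column 3 now contains 3, so R1C3 = 1.

2 3 1 / 3 1 2 / 1 2 3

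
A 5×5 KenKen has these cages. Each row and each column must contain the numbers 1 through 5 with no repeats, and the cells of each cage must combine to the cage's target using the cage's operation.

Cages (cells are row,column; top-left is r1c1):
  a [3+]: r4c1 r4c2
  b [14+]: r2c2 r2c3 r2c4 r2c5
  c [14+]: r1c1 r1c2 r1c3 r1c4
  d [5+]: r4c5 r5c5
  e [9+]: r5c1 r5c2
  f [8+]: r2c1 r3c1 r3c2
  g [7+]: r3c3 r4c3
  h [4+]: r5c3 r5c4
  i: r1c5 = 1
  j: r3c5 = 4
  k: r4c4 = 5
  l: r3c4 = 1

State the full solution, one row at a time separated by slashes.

3 4 5 2 1 / 1 3 2 4 5 / 5 2 3 1 4 / 2 1 4 5 3 / 4 5 1 3 2

Cage i is a single given cell, which forces r1c5 = 1.
Cage l is given, leaving r3c4 = 1.
Cage j is a single given cell, so r3c5 = 4.
Cage k is a single given cell, so r4c4 = 5.
Column 4 now contains 1, leaving r5c4 = 3.
Row 5 now contains 3, leaving r5c5 = 2.
2 is placed in column 5, leaving r4c5 = 3.
Row 5 now contains 3, so r5c3 = 1.
3 is placed in column 5, so r2c5 = 5.
The only place for 1 in row 2 is r2c1.
Column 1 now contains 1, so r4c1 = 2.
Cage a needs two cells with sum 3; hence r4c2 = 1.
Row 4 already has 2, so r4c3 = 4.
Column 1 now contains 2; hence r3c1 = 5.
Cage f needs sum 8; hence r3c2 = 2.
The two cells of cage g must have sum 7, leaving r3c3 = 3.
Column 1 already has 5, which forces r5c1 = 4.
4 is placed in row 5, leaving r5c2 = 5.
4 is placed in column 1, leaving r1c1 = 3.
The 4 cells of cage c must have sum 14, which forces r1c2 = 4.
The 4 cells of cage c must have sum 14, leaving r1c3 = 5.
Cage c has sum 14, so r1c4 = 2.
Cage b has sum 14, leaving r2c2 = 3.
Column 3 already has 3, so r2c3 = 2.
Cage b needs sum 14, which forces r2c4 = 4.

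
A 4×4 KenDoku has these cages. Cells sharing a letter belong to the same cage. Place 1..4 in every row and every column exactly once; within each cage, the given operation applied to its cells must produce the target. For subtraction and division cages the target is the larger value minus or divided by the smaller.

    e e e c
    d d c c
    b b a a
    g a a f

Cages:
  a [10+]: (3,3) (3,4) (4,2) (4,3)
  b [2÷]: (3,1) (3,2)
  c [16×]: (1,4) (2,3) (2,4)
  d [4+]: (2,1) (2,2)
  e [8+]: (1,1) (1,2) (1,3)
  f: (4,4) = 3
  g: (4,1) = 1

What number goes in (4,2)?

Cage g is a single given cell, which forces (4,1) = 1.
F is a freebie, so (4,4) = 3.
Column 1 already has 1, so (2,1) = 3.
Cage d needs two cells with sum 4, which forces (2,2) = 1.
1 is placed in row 2; hence (2,4) = 4.
Cage a has sum 10, so (3,3) = 3.
Cage a has sum 10, so (3,4) = 1.
3 is placed in column 1, leaving (1,1) = 4.
Cage e has sum 8, which forces (1,2) = 3.
Cage e needs sum 8, which forces (1,3) = 1.
4 is placed in column 4; hence (1,4) = 2.
Row 2 already has 4, leaving (2,3) = 2.
4 is placed in column 1, which forces (3,1) = 2.
Row 3 already has 2, which forces (3,2) = 4.
4 is placed in column 2, leaving (4,2) = 2.
Column 3 now contains 2; hence (4,3) = 4.
The full grid is 4 3 1 2 / 3 1 2 4 / 2 4 3 1 / 1 2 4 3.

2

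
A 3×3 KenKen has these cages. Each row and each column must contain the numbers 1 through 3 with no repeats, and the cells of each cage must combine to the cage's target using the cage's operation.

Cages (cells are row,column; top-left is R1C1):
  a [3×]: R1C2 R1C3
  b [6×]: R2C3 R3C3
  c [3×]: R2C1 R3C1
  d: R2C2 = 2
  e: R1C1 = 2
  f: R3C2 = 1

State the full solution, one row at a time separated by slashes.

E is a freebie, so R1C1 = 2.
Cage d is given, leaving R2C2 = 2.
2 is placed in row 2, so R2C3 = 3.
Cage f is a single given cell, leaving R3C2 = 1.
3 is placed in column 3; hence R3C3 = 2.
1 is placed in column 2, which forces R1C2 = 3.
3 is placed in column 3, which forces R1C3 = 1.
Row 2 already has 3, so R2C1 = 1.
Row 3 already has 1, leaving R3C1 = 3.

2 3 1 / 1 2 3 / 3 1 2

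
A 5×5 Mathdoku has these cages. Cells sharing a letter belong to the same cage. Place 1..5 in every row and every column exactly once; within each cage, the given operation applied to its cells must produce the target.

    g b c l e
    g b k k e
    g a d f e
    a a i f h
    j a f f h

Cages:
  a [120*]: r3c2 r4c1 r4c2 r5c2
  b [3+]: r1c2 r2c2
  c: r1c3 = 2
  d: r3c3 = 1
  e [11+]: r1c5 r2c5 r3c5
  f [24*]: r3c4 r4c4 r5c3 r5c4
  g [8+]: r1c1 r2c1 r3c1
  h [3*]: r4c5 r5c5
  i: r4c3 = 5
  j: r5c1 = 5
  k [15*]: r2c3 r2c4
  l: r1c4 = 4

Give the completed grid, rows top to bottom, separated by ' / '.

Cage c is a single given cell, so r1c3 = 2.
Cage l is given, which forces r1c4 = 4.
Row 1 already has 4, so r1c5 = 5.
Cage d is a single given cell, so r3c3 = 1.
I is a freebie, which forces r4c3 = 5.
Cage j is a single given cell; hence r5c1 = 5.
Row 1 already has 2, which forces r1c2 = 1.
Cage b's pair has sum 3, so r2c2 = 2.
Column 3 already has 5, leaving r2c3 = 3.
Cage k's pair has product 15; hence r2c4 = 5.
Row 2 already has 2, which forces r2c5 = 4.
Cage a has product 120; hence r3c2 = 5.
4 is placed in column 5, so r3c5 = 2.
The 4 cells of cage f must have product 24, which forces r5c3 = 4.
Row 1 now contains 1, leaving r1c1 = 3.
4 is placed in row 2, leaving r2c1 = 1.
Cage g needs sum 8, so r3c1 = 4.
Row 3 now contains 2, so r3c4 = 3.
Cage a needs product 120, which forces r4c1 = 2.
The 4 cells of cage a must have product 120, which forces r4c2 = 4.
Row 4 already has 2; hence r4c4 = 1.
Row 4 already has 1, which forces r4c5 = 3.
Row 5 already has 4, which forces r5c2 = 3.
Column 4 now contains 1, so r5c4 = 2.
3 is placed in column 5; hence r5c5 = 1.

3 1 2 4 5 / 1 2 3 5 4 / 4 5 1 3 2 / 2 4 5 1 3 / 5 3 4 2 1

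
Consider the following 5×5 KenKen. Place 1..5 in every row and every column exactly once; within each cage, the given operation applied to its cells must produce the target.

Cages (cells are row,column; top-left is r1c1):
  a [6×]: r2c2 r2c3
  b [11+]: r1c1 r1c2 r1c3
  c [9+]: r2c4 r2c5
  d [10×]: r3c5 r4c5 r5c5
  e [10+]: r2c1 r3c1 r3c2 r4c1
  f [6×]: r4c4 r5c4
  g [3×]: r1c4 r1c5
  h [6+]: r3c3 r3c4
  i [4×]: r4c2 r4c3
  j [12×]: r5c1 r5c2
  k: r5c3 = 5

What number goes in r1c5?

Cage k is given, leaving r5c3 = 5.
Row 2 needs a 1, and only r2c1 is open for it.
The only place for 1 in row 5 is r5c5.
Cage g needs two cells with product 3; hence r1c4 = 1.
1 is placed in column 5, so r1c5 = 3.
In row 5, 2 can only go at r5c4, so r5c4 = 2.
Column 4 now contains 2, leaving r4c4 = 3.
The only place for 5 in column 2 is r1c2.
Column 3 needs a 3, and only r2c3 is open for it.
3 is placed in row 2, leaving r2c2 = 2.
In column 1, 5 can only go at r4c1, so r4c1 = 5.
The 4 cells of cage e must have sum 10, which forces r3c1 = 3.
The 4 cells of cage e must have sum 10, which forces r3c2 = 1.
Row 3 already has 1, which forces r3c3 = 2.
Cage d has product 10, leaving r3c5 = 5.
Column 2 already has 1, so r4c2 = 4.
Row 4 already has 4; hence r4c3 = 1.
Row 4 now contains 5; hence r4c5 = 2.
3 is placed in column 1, which forces r5c1 = 4.
Column 2 now contains 4, leaving r5c2 = 3.
4 is placed in column 1, leaving r1c1 = 2.
Column 3 already has 2, which forces r1c3 = 4.
Cage c's pair has sum 9, which forces r2c4 = 5.
5 is placed in column 5; hence r2c5 = 4.
Row 3 already has 5, leaving r3c4 = 4.
Filled in: 2 5 4 1 3 / 1 2 3 5 4 / 3 1 2 4 5 / 5 4 1 3 2 / 4 3 5 2 1.

3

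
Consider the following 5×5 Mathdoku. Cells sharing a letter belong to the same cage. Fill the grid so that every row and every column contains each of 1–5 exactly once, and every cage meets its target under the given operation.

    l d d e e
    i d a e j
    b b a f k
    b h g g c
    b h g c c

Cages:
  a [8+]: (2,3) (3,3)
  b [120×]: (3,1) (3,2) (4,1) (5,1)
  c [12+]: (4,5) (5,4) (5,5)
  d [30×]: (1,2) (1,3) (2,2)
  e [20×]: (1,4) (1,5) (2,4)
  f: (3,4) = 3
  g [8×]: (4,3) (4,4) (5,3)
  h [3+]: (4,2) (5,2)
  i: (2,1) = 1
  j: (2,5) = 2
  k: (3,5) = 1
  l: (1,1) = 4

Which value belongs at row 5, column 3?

L is a freebie, leaving (1,1) = 4.
I is a freebie, which forces (2,1) = 1.
Cage j is a single given cell; hence (2,5) = 2.
Cage f is given; hence (3,4) = 3.
K is a freebie, so (3,5) = 1.
Cage e has product 20; hence (1,4) = 1.
Column 5 already has 1, leaving (1,5) = 5.
The two cells of cage a must have sum 8, leaving (2,3) = 3.
Cage e needs product 20, leaving (2,4) = 4.
The 4 cells of cage b must have product 120, so (3,2) = 4.
3 is placed in row 3, which forces (3,3) = 5.
Column 4 already has 4, which forces (4,4) = 2.
Column 4 already has 4, which forces (5,4) = 5.
The 3 cells of cage d must have product 30; hence (1,2) = 3.
3 is placed in column 3, so (1,3) = 2.
Row 2 now contains 3, which forces (2,2) = 5.
Row 3 already has 5, leaving (3,1) = 2.
Cage b needs product 120; hence (4,1) = 5.
2 is placed in row 4, which forces (4,2) = 1.
Row 4 now contains 1, leaving (4,3) = 4.
Row 4 already has 4, so (4,5) = 3.
The 4 cells of cage b must have product 120, so (5,1) = 3.
The two cells of cage h must have sum 3, which forces (5,2) = 2.
4 is placed in column 3, leaving (5,3) = 1.
3 is placed in column 5, leaving (5,5) = 4.
Filled in: 4 3 2 1 5 / 1 5 3 4 2 / 2 4 5 3 1 / 5 1 4 2 3 / 3 2 1 5 4.

1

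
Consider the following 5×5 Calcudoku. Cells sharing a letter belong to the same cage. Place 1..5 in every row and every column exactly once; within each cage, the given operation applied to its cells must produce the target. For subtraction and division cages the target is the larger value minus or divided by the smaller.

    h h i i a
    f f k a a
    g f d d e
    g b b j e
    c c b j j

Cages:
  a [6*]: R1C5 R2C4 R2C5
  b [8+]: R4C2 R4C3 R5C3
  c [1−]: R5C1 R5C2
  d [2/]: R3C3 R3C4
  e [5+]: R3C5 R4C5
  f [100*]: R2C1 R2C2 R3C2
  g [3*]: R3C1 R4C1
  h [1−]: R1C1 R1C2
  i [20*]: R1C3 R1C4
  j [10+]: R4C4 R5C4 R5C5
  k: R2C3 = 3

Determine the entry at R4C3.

5

The 3 cells of cage f must have product 100, which forces R2C1 = 5.
Cage f has product 100; hence R2C2 = 4.
Cage k is given, so R2C3 = 3.
Cage f has product 100, so R3C2 = 5.
The 3 cells of cage a must have product 6, leaving R1C5 = 3.
The only place for 3 in row 3 is R3C1.
Column 1 now contains 3; hence R4C1 = 1.
1 is placed in row 4; hence R4C5 = 4.
1 is placed in column 1; hence R1C1 = 2.
The two cells of cage h must have difference 1, which forces R1C2 = 1.
4 is placed in column 5; hence R3C5 = 1.
The 3 cells of cage b must have sum 8, which forces R4C2 = 2.
Cage b needs sum 8, leaving R4C3 = 5.
Row 4 now contains 5, which forces R4C4 = 3.
Column 1 now contains 2; hence R5C1 = 4.
1 is placed in column 2, which forces R5C2 = 3.
Cage b has sum 8, which forces R5C3 = 1.
Column 3 now contains 5; hence R1C3 = 4.
The two cells of cage i must have product 20, which forces R1C4 = 5.
Cage a needs product 6, so R2C4 = 1.
Column 5 already has 1, so R2C5 = 2.
4 is placed in column 3, leaving R3C3 = 2.
2 is placed in row 3, leaving R3C4 = 4.
5 is placed in column 4; hence R5C4 = 2.
2 is placed in column 5, so R5C5 = 5.
Completed grid: 2 1 4 5 3 / 5 4 3 1 2 / 3 5 2 4 1 / 1 2 5 3 4 / 4 3 1 2 5.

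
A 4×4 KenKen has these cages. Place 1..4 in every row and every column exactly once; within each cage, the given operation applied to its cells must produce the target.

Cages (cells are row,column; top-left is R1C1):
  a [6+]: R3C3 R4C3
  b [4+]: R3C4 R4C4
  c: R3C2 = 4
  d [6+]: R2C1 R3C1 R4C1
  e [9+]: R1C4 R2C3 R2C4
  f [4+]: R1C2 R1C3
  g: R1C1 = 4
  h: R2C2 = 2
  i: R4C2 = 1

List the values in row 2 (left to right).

Cage g is a single given cell, which forces R1C1 = 4.
H is a freebie, so R2C2 = 2.
C is a freebie, leaving R3C2 = 4.
Row 3 already has 4; hence R3C3 = 2.
Cage i is given, so R4C2 = 1.
2 is placed in column 3, leaving R4C3 = 4.
1 is placed in row 4; hence R4C4 = 3.
1 is placed in column 2; hence R1C2 = 3.
The two cells of cage f must have sum 4, which forces R1C3 = 1.
3 is placed in column 4, which forces R1C4 = 2.
Column 3 already has 4, leaving R2C3 = 3.
Cage e has sum 9, which forces R2C4 = 4.
3 is placed in column 4, which forces R3C4 = 1.
3 is placed in row 4; hence R4C1 = 2.
3 is placed in row 2, which forces R2C1 = 1.
Row 3 already has 1, leaving R3C1 = 3.
Filled in: 4 3 1 2 / 1 2 3 4 / 3 4 2 1 / 2 1 4 3.

1 2 3 4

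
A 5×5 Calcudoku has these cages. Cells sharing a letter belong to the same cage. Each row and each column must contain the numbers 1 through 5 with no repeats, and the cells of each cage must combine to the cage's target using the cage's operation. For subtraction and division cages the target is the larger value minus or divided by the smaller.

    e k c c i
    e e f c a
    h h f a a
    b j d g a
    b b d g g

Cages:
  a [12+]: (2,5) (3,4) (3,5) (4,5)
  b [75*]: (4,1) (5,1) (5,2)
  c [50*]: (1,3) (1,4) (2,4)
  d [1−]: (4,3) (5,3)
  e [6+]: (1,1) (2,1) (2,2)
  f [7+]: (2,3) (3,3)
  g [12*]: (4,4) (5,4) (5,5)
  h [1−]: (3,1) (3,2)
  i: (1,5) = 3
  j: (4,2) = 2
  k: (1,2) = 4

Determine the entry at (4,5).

Cage k is a single given cell; hence (1,2) = 4.
Cage c needs product 50, leaving (1,3) = 5.
The 3 cells of cage c must have product 50, leaving (1,4) = 2.
I is a freebie, which forces (1,5) = 3.
The 3 cells of cage c must have product 50; hence (2,4) = 5.
Cage b has product 75, leaving (4,1) = 5.
Cage j is given, so (4,2) = 2.
The 3 cells of cage b must have product 75, so (5,1) = 3.
The 3 cells of cage b must have product 75, so (5,2) = 5.
3 is placed in row 1; hence (1,1) = 1.
Cage a has sum 12, so (2,5) = 2.
Cage a has sum 12; hence (3,5) = 5.
Cage g needs product 12, which forces (4,4) = 3.
2 is placed in row 2, which forces (2,1) = 4.
The 3 cells of cage e must have sum 6, leaving (2,2) = 1.
4 is placed in row 2; hence (2,3) = 3.
Column 1 already has 4, leaving (3,1) = 2.
Column 2 now contains 1, so (3,2) = 3.
3 is placed in column 3, which forces (3,3) = 4.
Row 3 now contains 4; hence (3,4) = 1.
Row 4 now contains 3; hence (4,3) = 1.
Row 4 now contains 1, leaving (4,5) = 4.
Cage d needs two cells with difference 1, so (5,3) = 2.
Column 4 now contains 1, leaving (5,4) = 4.
Column 5 already has 4, so (5,5) = 1.
Filled in: 1 4 5 2 3 / 4 1 3 5 2 / 2 3 4 1 5 / 5 2 1 3 4 / 3 5 2 4 1.

4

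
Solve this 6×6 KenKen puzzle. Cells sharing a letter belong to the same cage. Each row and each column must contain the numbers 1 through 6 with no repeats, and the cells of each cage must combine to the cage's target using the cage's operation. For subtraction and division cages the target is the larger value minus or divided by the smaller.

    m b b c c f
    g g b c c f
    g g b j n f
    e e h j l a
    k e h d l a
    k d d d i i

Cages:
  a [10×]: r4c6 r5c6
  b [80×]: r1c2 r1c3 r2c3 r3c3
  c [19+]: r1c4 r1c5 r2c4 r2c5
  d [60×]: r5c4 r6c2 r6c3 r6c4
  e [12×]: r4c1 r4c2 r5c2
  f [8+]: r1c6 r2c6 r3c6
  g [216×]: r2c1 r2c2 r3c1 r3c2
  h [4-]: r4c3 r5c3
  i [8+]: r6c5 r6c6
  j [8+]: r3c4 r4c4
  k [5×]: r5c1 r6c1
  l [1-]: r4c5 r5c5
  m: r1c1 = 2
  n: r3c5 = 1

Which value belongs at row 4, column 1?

M is a freebie, leaving r1c1 = 2.
Row 1 already has 2; hence r1c2 = 4.
Cage n is a single given cell, leaving r3c5 = 1.
The only place for 5 in column 2 is r6c2.
The two cells of cage k must have product 5, which forces r5c1 = 5.
Row 5 already has 5, so r5c6 = 2.
Row 6 already has 5, which forces r6c1 = 1.
2 is placed in column 6, leaving r6c6 = 6.
2 is placed in column 6, so r4c6 = 5.
Cage d needs product 60, so r5c4 = 1.
Row 6 now contains 6; hence r6c5 = 2.
Cage e has product 12; hence r4c1 = 4.
Cage e needs product 12, which forces r4c2 = 1.
Row 4 already has 5, so r4c3 = 2.
Row 4 already has 4, leaving r4c5 = 3.
Row 5 now contains 1, which forces r5c2 = 3.
Row 5 now contains 1, so r5c3 = 6.
Column 5 already has 3, so r5c5 = 4.
Cage j needs two cells with sum 8; hence r3c4 = 2.
Row 4 now contains 3, which forces r4c4 = 6.
Cage g has product 216, so r2c1 = 6.
The 4 cells of cage g must have product 216, which forces r2c2 = 2.
6 is placed in row 2, which forces r2c5 = 5.
The 4 cells of cage g must have product 216, which forces r3c1 = 3.
2 is placed in row 3, which forces r3c2 = 6.
Row 3 now contains 3, leaving r3c6 = 4.
Cage b has product 80; hence r1c3 = 1.
Cage c has sum 19, leaving r1c4 = 5.
5 is placed in column 5, leaving r1c5 = 6.
Row 1 now contains 1, leaving r1c6 = 3.
The 4 cells of cage b must have product 80, leaving r2c3 = 4.
Row 2 now contains 5, which forces r2c4 = 3.
Column 6 now contains 3, leaving r2c6 = 1.
Row 3 already has 4; hence r3c3 = 5.
Column 3 already has 4, so r6c3 = 3.
Column 4 now contains 3; hence r6c4 = 4.
Completed grid: 2 4 1 5 6 3 / 6 2 4 3 5 1 / 3 6 5 2 1 4 / 4 1 2 6 3 5 / 5 3 6 1 4 2 / 1 5 3 4 2 6.

4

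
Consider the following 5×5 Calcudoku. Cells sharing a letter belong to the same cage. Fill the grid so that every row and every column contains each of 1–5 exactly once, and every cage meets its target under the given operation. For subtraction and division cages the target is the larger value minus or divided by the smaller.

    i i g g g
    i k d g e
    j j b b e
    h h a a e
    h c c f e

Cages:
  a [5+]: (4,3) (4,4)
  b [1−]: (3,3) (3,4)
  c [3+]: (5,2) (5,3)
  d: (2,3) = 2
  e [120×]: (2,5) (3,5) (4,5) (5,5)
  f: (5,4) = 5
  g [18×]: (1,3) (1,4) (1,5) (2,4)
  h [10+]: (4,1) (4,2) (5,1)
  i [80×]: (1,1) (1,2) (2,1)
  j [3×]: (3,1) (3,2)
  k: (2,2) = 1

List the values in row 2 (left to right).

4 1 2 3 5

Cage i needs product 80; hence (1,1) = 5.
The 3 cells of cage i must have product 80; hence (1,2) = 4.
Cage i has product 80, so (2,1) = 4.
Cage k is given, so (2,2) = 1.
Cage d is a single given cell, leaving (2,3) = 2.
Cage g needs product 18, leaving (2,4) = 3.
Row 2 already has 3, leaving (2,5) = 5.
1 is placed in column 2; hence (3,2) = 3.
1 is placed in column 2, leaving (5,2) = 2.
Column 3 now contains 2, leaving (5,3) = 1.
F is a freebie; hence (5,4) = 5.
1 is placed in column 3; hence (1,3) = 3.
Row 3 already has 3, leaving (3,1) = 1.
Cage b needs two cells with difference 1; hence (3,3) = 5.
Cage b needs two cells with difference 1; hence (3,4) = 4.
Row 3 now contains 4, so (3,5) = 2.
Cage h needs sum 10, so (4,1) = 2.
Column 2 already has 2, so (4,2) = 5.
Column 3 now contains 3, which forces (4,3) = 4.
Row 4 already has 2; hence (4,4) = 1.
Row 4 already has 4, leaving (4,5) = 3.
Row 5 already has 1, leaving (5,1) = 3.
Column 5 now contains 3, leaving (5,5) = 4.
Column 4 now contains 1; hence (1,4) = 2.
2 is placed in column 5, leaving (1,5) = 1.
The full grid is 5 4 3 2 1 / 4 1 2 3 5 / 1 3 5 4 2 / 2 5 4 1 3 / 3 2 1 5 4.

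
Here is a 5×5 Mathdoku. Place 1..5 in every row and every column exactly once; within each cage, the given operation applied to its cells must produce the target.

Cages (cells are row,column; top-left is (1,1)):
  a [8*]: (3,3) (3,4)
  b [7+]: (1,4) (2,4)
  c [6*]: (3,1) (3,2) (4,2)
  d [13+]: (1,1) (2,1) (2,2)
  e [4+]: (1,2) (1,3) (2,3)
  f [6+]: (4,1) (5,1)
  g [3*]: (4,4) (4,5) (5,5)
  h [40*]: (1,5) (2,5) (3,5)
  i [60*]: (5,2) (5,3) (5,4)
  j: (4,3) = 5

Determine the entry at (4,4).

1

Cage e needs sum 4, which forces (1,2) = 1.
The 3 cells of cage e must have sum 4, so (1,3) = 2.
Cage e has sum 4, so (2,3) = 1.
2 is placed in column 3, which forces (3,3) = 4.
4 is placed in row 3, which forces (3,4) = 2.
2 is placed in row 3, which forces (3,5) = 5.
Cage j is a single given cell, which forces (4,3) = 5.
Cage g needs product 3, which forces (4,4) = 1.
Cage g needs product 3, so (4,5) = 3.
5 is placed in column 3; hence (5,3) = 3.
Cage g has product 3, which forces (5,5) = 1.
Column 5 already has 5, which forces (1,5) = 4.
Cage h needs product 40, which forces (2,5) = 2.
Cage c has product 6, which forces (3,1) = 1.
2 is placed in row 3, which forces (3,2) = 3.
Row 4 already has 3, leaving (4,2) = 2.
Row 1 now contains 4, so (1,1) = 5.
Row 1 now contains 4, which forces (1,4) = 3.
Cage d has sum 13, so (2,1) = 3.
Cage d has sum 13, leaving (2,2) = 5.
The two cells of cage b must have sum 7, so (2,4) = 4.
Row 4 already has 2, leaving (4,1) = 4.
Cage f's pair has sum 6, leaving (5,1) = 2.
Column 2 already has 5, which forces (5,2) = 4.
Column 4 already has 4, leaving (5,4) = 5.
Filled in: 5 1 2 3 4 / 3 5 1 4 2 / 1 3 4 2 5 / 4 2 5 1 3 / 2 4 3 5 1.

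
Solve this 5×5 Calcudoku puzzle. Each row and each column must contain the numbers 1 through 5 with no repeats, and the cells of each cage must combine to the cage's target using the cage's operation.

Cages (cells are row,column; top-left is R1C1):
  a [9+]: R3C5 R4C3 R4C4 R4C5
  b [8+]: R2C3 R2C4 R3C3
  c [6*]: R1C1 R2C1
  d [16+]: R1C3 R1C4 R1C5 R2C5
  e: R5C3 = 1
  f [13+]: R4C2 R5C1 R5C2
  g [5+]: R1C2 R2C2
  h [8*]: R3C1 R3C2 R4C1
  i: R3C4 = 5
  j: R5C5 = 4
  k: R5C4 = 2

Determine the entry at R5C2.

Cage i is a single given cell, leaving R3C4 = 5.
Cage e is given, so R5C3 = 1.
K is a freebie, leaving R5C4 = 2.
J is a freebie, leaving R5C5 = 4.
Cage d has sum 16; hence R1C3 = 5.
Cage d needs sum 16, which forces R1C4 = 4.
The 4 cells of cage d must have sum 16, which forces R1C5 = 2.
4 is placed in column 5, which forces R2C5 = 5.
Cage f needs sum 13, leaving R4C2 = 5.
4 is placed in row 5, leaving R5C1 = 5.
Cage f has sum 13, leaving R5C2 = 3.
2 is placed in row 1; hence R1C1 = 3.
Column 2 already has 3, leaving R1C2 = 1.
Cage c needs two cells with product 6, leaving R2C1 = 2.
The two cells of cage g must have sum 5, so R2C2 = 4.
4 is placed in row 2; hence R2C3 = 3.
Row 2 already has 3, which forces R2C4 = 1.
4 is placed in column 2, so R3C2 = 2.
Column 3 now contains 3, leaving R3C3 = 4.
Column 3 already has 4; hence R4C3 = 2.
1 is placed in column 4, so R4C4 = 3.
Row 4 now contains 3, leaving R4C5 = 1.
Row 3 now contains 4, which forces R3C1 = 1.
1 is placed in column 5, which forces R3C5 = 3.
Row 4 now contains 1, leaving R4C1 = 4.
Filled in: 3 1 5 4 2 / 2 4 3 1 5 / 1 2 4 5 3 / 4 5 2 3 1 / 5 3 1 2 4.

3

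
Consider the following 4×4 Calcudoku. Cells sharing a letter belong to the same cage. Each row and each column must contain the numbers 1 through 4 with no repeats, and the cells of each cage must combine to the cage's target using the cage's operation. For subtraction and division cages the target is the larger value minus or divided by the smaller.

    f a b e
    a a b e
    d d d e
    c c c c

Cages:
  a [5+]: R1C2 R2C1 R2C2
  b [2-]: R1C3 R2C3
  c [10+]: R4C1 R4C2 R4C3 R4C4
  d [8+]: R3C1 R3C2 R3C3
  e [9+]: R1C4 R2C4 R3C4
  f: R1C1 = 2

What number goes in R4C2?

Cage f is given; hence R1C1 = 2.
2 is placed in row 1, leaving R1C2 = 1.
Column 1 already has 2, so R2C1 = 1.
1 is placed in column 2; hence R2C2 = 3.
3 is placed in column 2, leaving R3C2 = 4.
Column 2 now contains 4; hence R4C2 = 2.
Cage b's pair has difference 2; hence R1C3 = 4.
Row 1 now contains 4; hence R1C4 = 3.
The two cells of cage b must have difference 2, which forces R2C3 = 2.
Row 2 already has 2, which forces R2C4 = 4.
Row 3 already has 4; hence R3C1 = 3.
Cage d has sum 8, which forces R3C3 = 1.
Column 4 now contains 3, which forces R3C4 = 2.
Column 1 now contains 3, so R4C1 = 4.
1 is placed in column 3, so R4C3 = 3.
4 is placed in column 4, leaving R4C4 = 1.
The full grid is 2 1 4 3 / 1 3 2 4 / 3 4 1 2 / 4 2 3 1.

2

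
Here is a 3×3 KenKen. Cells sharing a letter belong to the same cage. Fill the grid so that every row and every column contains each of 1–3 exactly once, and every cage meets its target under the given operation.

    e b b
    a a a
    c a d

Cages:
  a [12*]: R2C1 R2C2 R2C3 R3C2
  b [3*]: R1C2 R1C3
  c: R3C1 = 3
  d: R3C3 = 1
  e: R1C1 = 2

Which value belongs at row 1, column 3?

3

Cage e is given, which forces R1C1 = 2.
Cage c is a single given cell, so R3C1 = 3.
Cage a has product 12; hence R3C2 = 2.
Cage d is a single given cell, which forces R3C3 = 1.
Cage b's pair has product 3, which forces R1C2 = 1.
Column 3 already has 1, so R1C3 = 3.
Column 1 now contains 3, which forces R2C1 = 1.
Cage a needs product 12, leaving R2C2 = 3.
Cage a has product 12; hence R2C3 = 2.
The full grid is 2 1 3 / 1 3 2 / 3 2 1.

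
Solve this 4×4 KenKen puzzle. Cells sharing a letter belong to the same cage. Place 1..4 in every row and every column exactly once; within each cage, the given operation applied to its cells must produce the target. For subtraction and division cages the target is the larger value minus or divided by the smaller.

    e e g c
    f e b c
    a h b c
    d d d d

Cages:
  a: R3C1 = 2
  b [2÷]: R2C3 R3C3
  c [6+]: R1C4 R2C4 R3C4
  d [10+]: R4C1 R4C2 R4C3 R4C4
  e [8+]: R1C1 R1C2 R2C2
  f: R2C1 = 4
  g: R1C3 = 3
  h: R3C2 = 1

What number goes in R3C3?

G is a freebie, which forces R1C3 = 3.
Cage f is a single given cell, which forces R2C1 = 4.
Cage a is a single given cell, leaving R3C1 = 2.
H is a freebie; hence R3C2 = 1.
1 is placed in row 3, leaving R3C3 = 4.
1 is placed in row 3, leaving R3C4 = 3.
2 is placed in column 1, so R1C1 = 1.
The 3 cells of cage e must have sum 8; hence R1C2 = 4.
1 is placed in row 1, so R1C4 = 2.
The 3 cells of cage e must have sum 8; hence R2C2 = 3.
The two cells of cage b must have quotient 2, which forces R2C3 = 2.
2 is placed in column 4; hence R2C4 = 1.
Column 1 now contains 1, leaving R4C1 = 3.
Column 2 already has 3, leaving R4C2 = 2.
Column 3 already has 2, so R4C3 = 1.
1 is placed in column 4, so R4C4 = 4.
Filled in: 1 4 3 2 / 4 3 2 1 / 2 1 4 3 / 3 2 1 4.

4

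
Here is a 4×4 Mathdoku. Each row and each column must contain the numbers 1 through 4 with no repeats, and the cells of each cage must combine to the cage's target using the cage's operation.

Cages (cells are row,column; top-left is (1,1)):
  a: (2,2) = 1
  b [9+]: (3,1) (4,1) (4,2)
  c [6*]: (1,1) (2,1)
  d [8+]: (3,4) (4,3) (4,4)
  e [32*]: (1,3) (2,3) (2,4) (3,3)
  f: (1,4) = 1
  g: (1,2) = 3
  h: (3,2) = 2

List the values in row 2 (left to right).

3 1 2 4

Cage g is given, which forces (1,2) = 3.
Cage f is given, so (1,4) = 1.
Cage a is a single given cell, leaving (2,2) = 1.
Row 2 now contains 1, leaving (2,3) = 2.
The 4 cells of cage e must have product 32, leaving (2,4) = 4.
Cage h is a single given cell, so (3,2) = 2.
Row 3 now contains 2, leaving (3,4) = 3.
Column 2 now contains 2, leaving (4,2) = 4.
Column 4 already has 3, leaving (4,4) = 2.
Row 1 already has 3; hence (1,1) = 2.
2 is placed in column 3, leaving (1,3) = 4.
Row 2 already has 2, so (2,1) = 3.
3 is placed in row 3, which forces (3,1) = 4.
Cage e has product 32, leaving (3,3) = 1.
Cage b needs sum 9; hence (4,1) = 1.
Cage d needs sum 8; hence (4,3) = 3.
The full grid is 2 3 4 1 / 3 1 2 4 / 4 2 1 3 / 1 4 3 2.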